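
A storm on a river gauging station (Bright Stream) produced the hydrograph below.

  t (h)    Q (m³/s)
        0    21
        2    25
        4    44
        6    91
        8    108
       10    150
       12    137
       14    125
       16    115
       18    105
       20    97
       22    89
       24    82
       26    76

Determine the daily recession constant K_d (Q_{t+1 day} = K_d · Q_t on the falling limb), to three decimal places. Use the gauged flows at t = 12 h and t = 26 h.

Between t = 12 h and t = 26 h the flow falls from 137 to 76 m³/s over 7×2 h = 14 h.
Per-interval ratio K = (76/137)^(1/7) = 0.9193; K_d = K^(24/2) = 0.364.

K_d ≈ 0.364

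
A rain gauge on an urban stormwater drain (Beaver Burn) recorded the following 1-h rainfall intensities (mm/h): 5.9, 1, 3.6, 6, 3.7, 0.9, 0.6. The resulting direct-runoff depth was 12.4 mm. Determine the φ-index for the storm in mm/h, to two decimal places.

φ ≈ 1.70 mm/h

Only the 4 blocks with intensity above φ contribute runoff: 5.9, 3.6, 6, 3.7 mm/h.
Σ(I−φ)·Δt = d  ⇒  (5.9+3.6+6+3.7 − 4φ)·1 = 12.4
φ = (19.20 − 12.4/1) / 4 = 1.70 mm/h.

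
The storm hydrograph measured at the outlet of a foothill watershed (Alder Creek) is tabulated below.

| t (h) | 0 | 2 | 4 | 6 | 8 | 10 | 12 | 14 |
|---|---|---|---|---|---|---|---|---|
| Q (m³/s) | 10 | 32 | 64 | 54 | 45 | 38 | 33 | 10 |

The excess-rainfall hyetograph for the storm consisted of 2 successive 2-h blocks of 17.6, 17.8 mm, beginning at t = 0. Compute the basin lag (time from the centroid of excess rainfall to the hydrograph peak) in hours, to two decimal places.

t_L ≈ 1.99 h

Centroid of excess rainfall: t_c = Σ P_i·t̄_i / ΣP_i = 2.0056 h (block centres at 1, 3 h).
Hydrograph peak occurs at t = 4 h, so basin lag t_L = 4 − 2.0056 = 1.99 h.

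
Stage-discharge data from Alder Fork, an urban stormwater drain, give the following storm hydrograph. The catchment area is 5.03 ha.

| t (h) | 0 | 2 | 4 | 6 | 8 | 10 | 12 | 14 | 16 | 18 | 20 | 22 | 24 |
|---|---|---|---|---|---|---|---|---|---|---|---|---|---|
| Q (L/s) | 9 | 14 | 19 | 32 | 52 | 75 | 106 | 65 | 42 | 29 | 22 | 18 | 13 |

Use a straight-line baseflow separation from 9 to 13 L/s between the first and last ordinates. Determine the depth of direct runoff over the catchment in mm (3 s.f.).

d ≈ 50.5 mm

Direct runoff: 0.00, 4.67, 9.33, 22.00, 41.67, 64.33, 95.00, 53.67, 30.33, 17.00, 9.67, 5.33, 0.00 L/s; ΣQ_DR = 353.0 L/s.
V = ΣQ_DR · Δt = 353.0 × 7200 s = 2.542 × 10^6 L.
Over A = 5.03 ha, depth = V / A = 50.5 mm.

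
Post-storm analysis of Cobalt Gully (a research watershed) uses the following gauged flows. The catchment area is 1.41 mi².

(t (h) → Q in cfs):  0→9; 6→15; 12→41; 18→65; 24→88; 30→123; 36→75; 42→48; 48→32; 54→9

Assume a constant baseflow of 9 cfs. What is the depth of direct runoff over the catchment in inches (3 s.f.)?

d ≈ 2.74 in

Direct runoff: 0.0, 6.0, 32.0, 56.0, 79.0, 114.0, 66.0, 39.0, 23.0, 0.0 cfs; ΣQ_DR = 415.0 cfs.
V = ΣQ_DR · Δt = 415.0 × 21600 s = 8.964 × 10^6 ft³.
Over A = 1.41 mi², depth = V / A = 2.74 in.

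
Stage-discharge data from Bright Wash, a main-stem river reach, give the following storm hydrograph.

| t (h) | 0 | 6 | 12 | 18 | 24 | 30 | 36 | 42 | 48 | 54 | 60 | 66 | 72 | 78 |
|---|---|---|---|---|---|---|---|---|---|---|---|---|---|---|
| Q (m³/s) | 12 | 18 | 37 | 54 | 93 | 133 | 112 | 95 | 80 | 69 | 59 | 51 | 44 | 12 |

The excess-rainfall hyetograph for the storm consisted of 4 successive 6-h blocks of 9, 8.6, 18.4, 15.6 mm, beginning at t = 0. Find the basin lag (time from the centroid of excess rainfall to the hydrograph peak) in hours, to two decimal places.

Centroid of excess rainfall: t_c = Σ P_i·t̄_i / ΣP_i = 13.7209 h (block centres at 3, 9, 15, 21 h).
Hydrograph peak occurs at t = 30 h, so basin lag t_L = 30 − 13.7209 = 16.28 h.

t_L ≈ 16.28 h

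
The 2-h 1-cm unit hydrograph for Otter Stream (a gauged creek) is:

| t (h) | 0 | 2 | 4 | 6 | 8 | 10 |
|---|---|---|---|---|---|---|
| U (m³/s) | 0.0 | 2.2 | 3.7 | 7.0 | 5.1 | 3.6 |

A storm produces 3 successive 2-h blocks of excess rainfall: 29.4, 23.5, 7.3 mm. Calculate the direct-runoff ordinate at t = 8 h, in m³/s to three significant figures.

By discrete convolution, Q_j = Σ (P_i / 10 mm) · U_{j−i}.
At t = 8 h (j=4): Q = (29.4/10)·5.1 + (23.5/10)·7.0 + (7.3/10)·3.7 = 34.1 m³/s.

Q ≈ 34.1 m³/s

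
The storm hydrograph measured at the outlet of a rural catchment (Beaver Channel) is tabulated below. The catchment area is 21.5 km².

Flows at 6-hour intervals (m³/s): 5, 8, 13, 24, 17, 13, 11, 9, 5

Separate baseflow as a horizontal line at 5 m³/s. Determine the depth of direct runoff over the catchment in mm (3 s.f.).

d ≈ 60.3 mm

Direct runoff: 0.0, 3.0, 8.0, 19.0, 12.0, 8.0, 6.0, 4.0, 0.0 m³/s; ΣQ_DR = 60.00 m³/s.
V = ΣQ_DR · Δt = 60.00 × 21600 s = 1.296 × 10^6 m³.
Over A = 21.5 km², depth = V / A = 60.3 mm.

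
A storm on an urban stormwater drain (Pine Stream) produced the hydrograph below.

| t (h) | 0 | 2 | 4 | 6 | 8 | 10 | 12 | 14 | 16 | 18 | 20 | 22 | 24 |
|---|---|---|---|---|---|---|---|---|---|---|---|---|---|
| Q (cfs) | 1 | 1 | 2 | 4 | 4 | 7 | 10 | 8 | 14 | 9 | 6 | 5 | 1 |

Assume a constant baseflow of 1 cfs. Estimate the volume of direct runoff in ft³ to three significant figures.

V ≈ 4.25 × 10^5 ft³

Direct-runoff ordinates (Q − Q_b): 0.0, 0.0, 1.0, 3.0, 3.0, 6.0, 9.0, 7.0, 13.0, 8.0, 5.0, 4.0, 0.0 cfs.
ΣQ_DR = 59.00 cfs.
With Δt = 2 h = 7200 s, V = ΣQ_DR · Δt = 59.00 × 7200 = 4.25 × 10^5 ft³.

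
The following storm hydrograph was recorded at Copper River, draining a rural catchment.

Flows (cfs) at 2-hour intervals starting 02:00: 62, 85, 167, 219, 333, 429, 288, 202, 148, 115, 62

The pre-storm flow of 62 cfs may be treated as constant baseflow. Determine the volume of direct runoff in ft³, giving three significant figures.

V ≈ 1.03 × 10^7 ft³

Direct-runoff ordinates (Q − Q_b): 0.0, 23.0, 105.0, 157.0, 271.0, 367.0, 226.0, 140.0, 86.0, 53.0, 0.0 cfs.
ΣQ_DR = 1428 cfs.
With Δt = 2 h = 7200 s, V = ΣQ_DR · Δt = 1428 × 7200 = 1.03 × 10^7 ft³.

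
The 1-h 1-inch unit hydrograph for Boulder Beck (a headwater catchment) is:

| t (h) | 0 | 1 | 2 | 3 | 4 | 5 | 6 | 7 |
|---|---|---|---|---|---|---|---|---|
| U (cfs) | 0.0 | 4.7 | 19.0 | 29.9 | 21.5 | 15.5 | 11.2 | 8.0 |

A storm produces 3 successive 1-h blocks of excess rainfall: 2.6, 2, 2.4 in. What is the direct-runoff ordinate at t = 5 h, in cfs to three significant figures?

By discrete convolution, Q_j = Σ (P_i / 1 in) · U_{j−i}.
At t = 5 h (j=5): Q = (2.6/1)·15.5 + (2/1)·21.5 + (2.4/1)·29.9 = 155 cfs.

Q ≈ 155 cfs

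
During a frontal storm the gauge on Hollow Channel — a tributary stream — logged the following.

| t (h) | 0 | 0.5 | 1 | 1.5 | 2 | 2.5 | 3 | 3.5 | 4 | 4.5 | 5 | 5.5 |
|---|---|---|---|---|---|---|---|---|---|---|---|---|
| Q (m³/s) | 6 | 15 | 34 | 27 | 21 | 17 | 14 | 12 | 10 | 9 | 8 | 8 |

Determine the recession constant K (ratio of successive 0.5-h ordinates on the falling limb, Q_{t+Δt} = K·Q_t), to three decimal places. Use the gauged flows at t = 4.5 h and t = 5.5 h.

K ≈ 0.943

Using the recession-limb readings at t = 4.5 h and t = 5.5 h: Q falls from 9 to 8 m³/s over 2 intervals.
K = (Q₂/Q₁)^(1/2) = (8/9)^(1/2) = 0.943.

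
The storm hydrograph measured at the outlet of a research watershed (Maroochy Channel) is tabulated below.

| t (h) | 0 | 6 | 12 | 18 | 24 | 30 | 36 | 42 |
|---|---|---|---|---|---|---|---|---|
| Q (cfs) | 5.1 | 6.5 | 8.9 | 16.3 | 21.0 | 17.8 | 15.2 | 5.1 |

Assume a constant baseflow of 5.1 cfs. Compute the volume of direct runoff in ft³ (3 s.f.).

Direct-runoff ordinates (Q − Q_b): 0.0, 1.4, 3.8, 11.2, 15.9, 12.7, 10.1, 0.0 cfs.
ΣQ_DR = 55.10 cfs.
With Δt = 6 h = 21600 s, V = ΣQ_DR · Δt = 55.10 × 21600 = 1.19 × 10^6 ft³.

V ≈ 1.19 × 10^6 ft³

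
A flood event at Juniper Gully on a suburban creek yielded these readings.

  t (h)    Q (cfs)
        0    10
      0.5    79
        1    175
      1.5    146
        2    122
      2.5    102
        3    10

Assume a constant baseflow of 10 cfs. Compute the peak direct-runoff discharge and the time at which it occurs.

Q_p = 165.0 cfs at t = 1 h

Subtracting baseflow gives direct-runoff ordinates: 0.0, 69.0, 165.0, 136.0, 112.0, 92.0, 0.0 cfs.
The maximum is 165.0 cfs, occurring at the reading for t = 1 h.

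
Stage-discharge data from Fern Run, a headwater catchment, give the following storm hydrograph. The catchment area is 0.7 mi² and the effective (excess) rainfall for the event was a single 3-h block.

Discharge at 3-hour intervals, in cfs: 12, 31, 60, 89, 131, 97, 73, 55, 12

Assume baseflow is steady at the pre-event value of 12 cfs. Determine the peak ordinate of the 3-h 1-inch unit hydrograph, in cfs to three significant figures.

Direct runoff: 0.0, 19.0, 48.0, 77.0, 119.0, 85.0, 61.0, 43.0, 0.0 cfs; ΣQ_DR = 452.0 cfs, peak = 119.0 cfs.
Runoff depth d = ΣQ_DR·Δt / A = 452.0 × 10800 / (0.7 mi²) = 3.002 in.
The 1-inch UH is the DRH scaled by (1 in)/d, so U_p = 119.0 × 1/3.002 = 39.6 cfs.

U_p ≈ 39.6 cfs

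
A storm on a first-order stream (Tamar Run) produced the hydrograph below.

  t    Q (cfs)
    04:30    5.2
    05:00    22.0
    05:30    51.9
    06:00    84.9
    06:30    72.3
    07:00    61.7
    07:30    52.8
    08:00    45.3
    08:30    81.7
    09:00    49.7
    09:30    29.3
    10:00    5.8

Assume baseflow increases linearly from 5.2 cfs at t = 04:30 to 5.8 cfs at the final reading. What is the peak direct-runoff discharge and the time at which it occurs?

Subtracting baseflow gives direct-runoff ordinates: 0.00, 16.75, 46.59, 79.54, 66.88, 56.23, 47.27, 39.72, 76.06, 44.01, 23.55, 0.00 cfs.
The maximum is 79.54 cfs, occurring at the reading for t = 06:00.

Q_p = 79.54 cfs at t = 06:00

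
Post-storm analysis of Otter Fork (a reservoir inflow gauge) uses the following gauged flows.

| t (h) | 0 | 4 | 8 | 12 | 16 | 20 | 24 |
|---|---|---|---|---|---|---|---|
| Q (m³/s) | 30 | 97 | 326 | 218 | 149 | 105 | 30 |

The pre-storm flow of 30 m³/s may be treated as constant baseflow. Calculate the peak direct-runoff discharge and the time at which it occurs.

Subtracting baseflow gives direct-runoff ordinates: 0.0, 67.0, 296.0, 188.0, 119.0, 75.0, 0.0 m³/s.
The maximum is 296.0 m³/s, occurring at the reading for t = 8 h.

Q_p = 296.0 m³/s at t = 8 h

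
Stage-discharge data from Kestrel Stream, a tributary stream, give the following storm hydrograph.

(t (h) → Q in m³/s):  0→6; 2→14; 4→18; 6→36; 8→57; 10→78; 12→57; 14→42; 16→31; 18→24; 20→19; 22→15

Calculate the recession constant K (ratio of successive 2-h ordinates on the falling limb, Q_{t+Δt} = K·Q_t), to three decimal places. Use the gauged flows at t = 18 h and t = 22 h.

K ≈ 0.791

Using the recession-limb readings at t = 18 h and t = 22 h: Q falls from 24 to 15 m³/s over 2 intervals.
K = (Q₂/Q₁)^(1/2) = (15/24)^(1/2) = 0.791.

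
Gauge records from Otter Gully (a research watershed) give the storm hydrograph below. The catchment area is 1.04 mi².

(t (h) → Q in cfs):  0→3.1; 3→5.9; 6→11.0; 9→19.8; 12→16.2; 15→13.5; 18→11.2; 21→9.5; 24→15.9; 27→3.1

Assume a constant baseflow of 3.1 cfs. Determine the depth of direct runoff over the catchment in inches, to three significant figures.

d ≈ 0.350 in

Direct runoff: 0.0, 2.8, 7.9, 16.7, 13.1, 10.4, 8.1, 6.4, 12.8, 0.0 cfs; ΣQ_DR = 78.20 cfs.
V = ΣQ_DR · Δt = 78.20 × 10800 s = 8.446 × 10^5 ft³.
Over A = 1.04 mi², depth = V / A = 0.350 in.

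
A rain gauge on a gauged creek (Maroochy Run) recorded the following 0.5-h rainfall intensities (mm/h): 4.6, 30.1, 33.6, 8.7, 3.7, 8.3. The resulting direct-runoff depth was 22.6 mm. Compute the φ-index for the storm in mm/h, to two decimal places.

Only the 2 blocks with intensity above φ contribute runoff: 30.1, 33.6 mm/h.
Σ(I−φ)·Δt = d  ⇒  (30.1+33.6 − 2φ)·0.5 = 22.6
φ = (63.70 − 22.6/0.5) / 2 = 9.25 mm/h.

φ ≈ 9.25 mm/h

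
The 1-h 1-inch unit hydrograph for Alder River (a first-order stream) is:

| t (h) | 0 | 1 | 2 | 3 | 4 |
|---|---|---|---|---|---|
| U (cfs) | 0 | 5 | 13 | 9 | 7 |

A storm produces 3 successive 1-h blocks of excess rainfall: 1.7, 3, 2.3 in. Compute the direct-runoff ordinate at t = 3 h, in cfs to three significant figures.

Q ≈ 65.8 cfs

By discrete convolution, Q_j = Σ (P_i / 1 in) · U_{j−i}.
At t = 3 h (j=3): Q = (1.7/1)·9 + (3/1)·13 + (2.3/1)·5 = 65.8 cfs.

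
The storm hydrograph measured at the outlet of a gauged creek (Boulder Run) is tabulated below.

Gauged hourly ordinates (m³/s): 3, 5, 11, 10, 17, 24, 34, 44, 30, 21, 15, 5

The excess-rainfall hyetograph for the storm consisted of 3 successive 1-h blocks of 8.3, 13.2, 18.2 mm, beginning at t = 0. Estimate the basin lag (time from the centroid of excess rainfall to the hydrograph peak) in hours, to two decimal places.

t_L ≈ 5.25 h

Centroid of excess rainfall: t_c = Σ P_i·t̄_i / ΣP_i = 1.7494 h (block centres at 0.5, 1.5, 2.5 h).
Hydrograph peak occurs at t = 7 h, so basin lag t_L = 7 − 1.7494 = 5.25 h.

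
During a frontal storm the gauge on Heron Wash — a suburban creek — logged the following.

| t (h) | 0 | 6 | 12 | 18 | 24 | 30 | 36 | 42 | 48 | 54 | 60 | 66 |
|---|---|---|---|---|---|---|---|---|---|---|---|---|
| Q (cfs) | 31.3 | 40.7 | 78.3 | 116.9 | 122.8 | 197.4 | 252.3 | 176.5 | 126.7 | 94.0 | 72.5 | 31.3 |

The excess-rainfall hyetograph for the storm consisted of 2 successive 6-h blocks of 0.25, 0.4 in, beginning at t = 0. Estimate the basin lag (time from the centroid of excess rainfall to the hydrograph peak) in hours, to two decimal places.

t_L ≈ 29.31 h

Centroid of excess rainfall: t_c = Σ P_i·t̄_i / ΣP_i = 6.6923 h (block centres at 3, 9 h).
Hydrograph peak occurs at t = 36 h, so basin lag t_L = 36 − 6.6923 = 29.31 h.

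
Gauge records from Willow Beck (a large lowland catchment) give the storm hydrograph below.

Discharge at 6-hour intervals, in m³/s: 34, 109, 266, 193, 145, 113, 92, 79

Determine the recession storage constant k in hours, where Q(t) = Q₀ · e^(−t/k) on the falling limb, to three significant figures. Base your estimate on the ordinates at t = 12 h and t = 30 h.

k ≈ 21.0 h

On the falling limb, Q drops from 266 to 113 m³/s between t = 12 h and t = 30 h (Δt = 18 h).
k = −Δt / ln(Q₂/Q₁) = −18 / ln(113/266) = 21.0 h.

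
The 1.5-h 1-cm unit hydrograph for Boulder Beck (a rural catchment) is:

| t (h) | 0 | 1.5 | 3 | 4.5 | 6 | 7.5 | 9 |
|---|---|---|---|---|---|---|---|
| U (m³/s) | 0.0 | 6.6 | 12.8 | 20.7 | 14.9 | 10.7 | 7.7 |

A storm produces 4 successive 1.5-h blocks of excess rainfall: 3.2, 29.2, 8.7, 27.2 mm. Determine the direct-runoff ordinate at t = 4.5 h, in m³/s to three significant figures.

Q ≈ 49.7 m³/s

By discrete convolution, Q_j = Σ (P_i / 10 mm) · U_{j−i}.
At t = 4.5 h (j=3): Q = (3.2/10)·20.7 + (29.2/10)·12.8 + (8.7/10)·6.6 + (27.2/10)·0.0 = 49.7 m³/s.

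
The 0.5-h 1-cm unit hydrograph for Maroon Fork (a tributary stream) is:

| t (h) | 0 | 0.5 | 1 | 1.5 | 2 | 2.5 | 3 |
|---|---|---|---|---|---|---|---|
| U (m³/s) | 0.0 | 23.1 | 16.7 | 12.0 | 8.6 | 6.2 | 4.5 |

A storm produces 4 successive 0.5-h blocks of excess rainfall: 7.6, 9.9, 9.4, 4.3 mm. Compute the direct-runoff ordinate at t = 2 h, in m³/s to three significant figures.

Q ≈ 44.0 m³/s

By discrete convolution, Q_j = Σ (P_i / 10 mm) · U_{j−i}.
At t = 2 h (j=4): Q = (7.6/10)·8.6 + (9.9/10)·12.0 + (9.4/10)·16.7 + (4.3/10)·23.1 = 44.0 m³/s.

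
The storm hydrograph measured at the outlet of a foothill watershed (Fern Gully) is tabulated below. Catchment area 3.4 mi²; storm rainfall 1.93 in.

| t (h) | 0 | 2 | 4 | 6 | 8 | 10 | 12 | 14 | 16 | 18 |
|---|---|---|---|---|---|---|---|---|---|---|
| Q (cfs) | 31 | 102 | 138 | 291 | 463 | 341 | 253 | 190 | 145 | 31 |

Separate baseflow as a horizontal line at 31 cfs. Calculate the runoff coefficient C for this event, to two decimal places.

C ≈ 0.79

ΣQ_DR = 1675 cfs; V = ΣQ_DR·Δt = 1.206 × 10^7 ft³.
Runoff depth d = V / A = 1.527 in.
C = d / P = 1.527 / 1.93 = 0.79.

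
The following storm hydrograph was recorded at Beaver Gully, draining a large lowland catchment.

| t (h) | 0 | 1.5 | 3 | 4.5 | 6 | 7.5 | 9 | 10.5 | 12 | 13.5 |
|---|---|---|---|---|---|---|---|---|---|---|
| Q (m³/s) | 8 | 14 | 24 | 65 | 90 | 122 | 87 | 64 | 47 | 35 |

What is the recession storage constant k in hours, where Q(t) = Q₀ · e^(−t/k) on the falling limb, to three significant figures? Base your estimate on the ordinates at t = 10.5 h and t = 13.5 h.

k ≈ 4.97 h

On the falling limb, Q drops from 64 to 35 m³/s between t = 10.5 h and t = 13.5 h (Δt = 3 h).
k = −Δt / ln(Q₂/Q₁) = −3 / ln(35/64) = 4.97 h.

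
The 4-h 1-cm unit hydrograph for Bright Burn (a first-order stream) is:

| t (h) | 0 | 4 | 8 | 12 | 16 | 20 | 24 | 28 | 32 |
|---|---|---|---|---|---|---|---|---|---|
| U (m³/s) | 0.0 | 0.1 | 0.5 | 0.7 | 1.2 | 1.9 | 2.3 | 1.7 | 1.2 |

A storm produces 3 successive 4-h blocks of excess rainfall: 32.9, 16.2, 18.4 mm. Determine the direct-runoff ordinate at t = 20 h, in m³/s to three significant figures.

Q ≈ 9.48 m³/s

By discrete convolution, Q_j = Σ (P_i / 10 mm) · U_{j−i}.
At t = 20 h (j=5): Q = (32.9/10)·1.9 + (16.2/10)·1.2 + (18.4/10)·0.7 = 9.48 m³/s.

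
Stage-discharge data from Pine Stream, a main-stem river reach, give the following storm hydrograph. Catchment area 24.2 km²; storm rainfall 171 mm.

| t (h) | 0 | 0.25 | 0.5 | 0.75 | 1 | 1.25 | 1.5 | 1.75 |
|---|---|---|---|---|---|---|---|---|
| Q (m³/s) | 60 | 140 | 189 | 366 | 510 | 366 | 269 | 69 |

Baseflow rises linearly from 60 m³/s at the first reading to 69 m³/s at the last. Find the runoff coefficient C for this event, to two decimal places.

C ≈ 0.32

ΣQ_DR = 1453 m³/s; V = ΣQ_DR·Δt = 1.308 × 10^6 m³.
Runoff depth d = V / A = 54.04 mm.
C = d / P = 54.04 / 171 = 0.32.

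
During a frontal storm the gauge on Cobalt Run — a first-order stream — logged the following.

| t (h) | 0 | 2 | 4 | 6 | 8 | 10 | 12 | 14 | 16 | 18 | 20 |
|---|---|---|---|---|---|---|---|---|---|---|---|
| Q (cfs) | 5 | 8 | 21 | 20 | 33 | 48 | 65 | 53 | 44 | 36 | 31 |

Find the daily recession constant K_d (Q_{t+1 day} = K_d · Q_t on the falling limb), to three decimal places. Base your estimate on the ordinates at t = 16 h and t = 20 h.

K_d ≈ 0.122

Between t = 16 h and t = 20 h the flow falls from 44 to 31 cfs over 2×2 h = 4 h.
Per-interval ratio K = (31/44)^(1/2) = 0.8394; K_d = K^(24/2) = 0.122.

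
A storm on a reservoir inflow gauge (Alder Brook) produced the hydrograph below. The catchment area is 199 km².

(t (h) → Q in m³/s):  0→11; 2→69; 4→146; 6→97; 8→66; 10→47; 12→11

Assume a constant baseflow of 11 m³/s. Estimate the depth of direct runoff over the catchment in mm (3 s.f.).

Direct runoff: 0.0, 58.0, 135.0, 86.0, 55.0, 36.0, 0.0 m³/s; ΣQ_DR = 370.0 m³/s.
V = ΣQ_DR · Δt = 370.0 × 7200 s = 2.664 × 10^6 m³.
Over A = 199 km², depth = V / A = 13.4 mm.

d ≈ 13.4 mm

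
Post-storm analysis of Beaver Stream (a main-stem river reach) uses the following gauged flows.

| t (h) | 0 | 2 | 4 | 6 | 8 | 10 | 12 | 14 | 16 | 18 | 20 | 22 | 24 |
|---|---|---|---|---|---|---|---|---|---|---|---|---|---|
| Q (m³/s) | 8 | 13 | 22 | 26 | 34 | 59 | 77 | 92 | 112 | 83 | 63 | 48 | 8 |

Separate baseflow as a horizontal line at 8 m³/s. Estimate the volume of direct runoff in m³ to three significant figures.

Direct-runoff ordinates (Q − Q_b): 0.0, 5.0, 14.0, 18.0, 26.0, 51.0, 69.0, 84.0, 104.0, 75.0, 55.0, 40.0, 0.0 m³/s.
ΣQ_DR = 541.0 m³/s.
With Δt = 2 h = 7200 s, V = ΣQ_DR · Δt = 541.0 × 7200 = 3.90 × 10^6 m³.

V ≈ 3.90 × 10^6 m³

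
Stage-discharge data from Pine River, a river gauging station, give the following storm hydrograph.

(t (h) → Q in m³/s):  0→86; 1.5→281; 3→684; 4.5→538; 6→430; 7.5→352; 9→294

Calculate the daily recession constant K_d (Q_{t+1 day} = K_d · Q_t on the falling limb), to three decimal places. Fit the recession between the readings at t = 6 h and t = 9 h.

Between t = 6 h and t = 9 h the flow falls from 430 to 294 m³/s over 2×1.5 h = 3 h.
Per-interval ratio K = (294/430)^(1/2) = 0.8269; K_d = K^(24/1.5) = 0.048.

K_d ≈ 0.048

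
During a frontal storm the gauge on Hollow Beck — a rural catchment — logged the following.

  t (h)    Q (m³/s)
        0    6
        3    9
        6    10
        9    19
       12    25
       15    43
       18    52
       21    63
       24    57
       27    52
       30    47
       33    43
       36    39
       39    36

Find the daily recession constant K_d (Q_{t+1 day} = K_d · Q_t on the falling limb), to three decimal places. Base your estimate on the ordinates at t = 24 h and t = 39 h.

Between t = 24 h and t = 39 h the flow falls from 57 to 36 m³/s over 5×3 h = 15 h.
Per-interval ratio K = (36/57)^(1/5) = 0.9122; K_d = K^(24/3) = 0.479.

K_d ≈ 0.479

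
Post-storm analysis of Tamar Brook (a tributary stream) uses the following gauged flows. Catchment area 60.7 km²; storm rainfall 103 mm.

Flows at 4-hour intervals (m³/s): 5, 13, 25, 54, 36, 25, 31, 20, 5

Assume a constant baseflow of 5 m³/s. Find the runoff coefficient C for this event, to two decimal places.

ΣQ_DR = 169.0 m³/s; V = ΣQ_DR·Δt = 2.434 × 10^6 m³.
Runoff depth d = V / A = 40.09 mm.
C = d / P = 40.09 / 103 = 0.39.

C ≈ 0.39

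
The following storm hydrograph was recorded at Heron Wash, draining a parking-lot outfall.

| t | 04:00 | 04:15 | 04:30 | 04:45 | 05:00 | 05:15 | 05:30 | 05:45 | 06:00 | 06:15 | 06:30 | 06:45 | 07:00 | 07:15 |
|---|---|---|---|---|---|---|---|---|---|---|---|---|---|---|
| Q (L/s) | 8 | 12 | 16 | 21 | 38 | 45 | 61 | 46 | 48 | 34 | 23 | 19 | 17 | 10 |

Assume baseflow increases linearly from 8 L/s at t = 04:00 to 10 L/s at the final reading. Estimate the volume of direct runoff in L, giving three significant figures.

V ≈ 2.45 × 10^5 L

Direct-runoff ordinates (Q − Q_b): 0.00, 3.85, 7.69, 12.54, 29.38, 36.23, 52.08, 36.92, 38.77, 24.62, 13.46, 9.31, 7.15, 0.00 L/s.
ΣQ_DR = 272.0 L/s.
With Δt = 0.25 h = 900 s, V = ΣQ_DR · Δt = 272.0 × 900 = 2.45 × 10^5 L.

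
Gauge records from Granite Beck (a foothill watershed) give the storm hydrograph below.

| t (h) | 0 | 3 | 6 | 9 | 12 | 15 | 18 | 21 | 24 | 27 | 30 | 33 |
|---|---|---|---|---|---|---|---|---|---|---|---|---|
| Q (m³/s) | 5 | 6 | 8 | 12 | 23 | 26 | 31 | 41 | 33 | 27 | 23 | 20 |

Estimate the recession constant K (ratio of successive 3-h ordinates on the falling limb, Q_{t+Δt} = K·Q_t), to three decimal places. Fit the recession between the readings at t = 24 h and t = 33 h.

K ≈ 0.846

Using the recession-limb readings at t = 24 h and t = 33 h: Q falls from 33 to 20 m³/s over 3 intervals.
K = (Q₂/Q₁)^(1/3) = (20/33)^(1/3) = 0.846.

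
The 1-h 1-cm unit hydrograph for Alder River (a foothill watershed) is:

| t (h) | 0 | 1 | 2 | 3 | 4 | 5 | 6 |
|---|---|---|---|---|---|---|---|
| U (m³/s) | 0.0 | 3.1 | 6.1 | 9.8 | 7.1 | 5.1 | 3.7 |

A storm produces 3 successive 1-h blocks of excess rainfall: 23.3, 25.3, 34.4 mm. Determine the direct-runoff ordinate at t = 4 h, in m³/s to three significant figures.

Q ≈ 62.3 m³/s

By discrete convolution, Q_j = Σ (P_i / 10 mm) · U_{j−i}.
At t = 4 h (j=4): Q = (23.3/10)·7.1 + (25.3/10)·9.8 + (34.4/10)·6.1 = 62.3 m³/s.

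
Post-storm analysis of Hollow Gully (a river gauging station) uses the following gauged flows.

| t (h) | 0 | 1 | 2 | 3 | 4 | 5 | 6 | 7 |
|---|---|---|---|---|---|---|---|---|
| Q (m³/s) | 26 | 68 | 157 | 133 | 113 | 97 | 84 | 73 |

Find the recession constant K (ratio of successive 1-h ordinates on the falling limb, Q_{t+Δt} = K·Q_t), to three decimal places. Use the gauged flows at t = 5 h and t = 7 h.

K ≈ 0.868

Using the recession-limb readings at t = 5 h and t = 7 h: Q falls from 97 to 73 m³/s over 2 intervals.
K = (Q₂/Q₁)^(1/2) = (73/97)^(1/2) = 0.868.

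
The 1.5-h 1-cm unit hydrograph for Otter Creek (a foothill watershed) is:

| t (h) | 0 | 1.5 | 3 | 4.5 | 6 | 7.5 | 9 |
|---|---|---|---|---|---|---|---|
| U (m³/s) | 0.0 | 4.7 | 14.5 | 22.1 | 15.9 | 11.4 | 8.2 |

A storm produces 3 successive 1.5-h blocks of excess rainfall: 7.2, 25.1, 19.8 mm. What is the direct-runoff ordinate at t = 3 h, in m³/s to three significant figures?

By discrete convolution, Q_j = Σ (P_i / 10 mm) · U_{j−i}.
At t = 3 h (j=2): Q = (7.2/10)·14.5 + (25.1/10)·4.7 + (19.8/10)·0.0 = 22.2 m³/s.

Q ≈ 22.2 m³/s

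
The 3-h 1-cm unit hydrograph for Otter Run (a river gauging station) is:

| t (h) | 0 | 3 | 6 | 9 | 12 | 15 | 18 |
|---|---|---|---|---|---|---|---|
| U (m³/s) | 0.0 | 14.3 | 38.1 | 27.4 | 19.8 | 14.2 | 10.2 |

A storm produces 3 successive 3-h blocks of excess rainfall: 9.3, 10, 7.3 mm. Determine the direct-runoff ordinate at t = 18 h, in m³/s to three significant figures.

Q ≈ 38.1 m³/s

By discrete convolution, Q_j = Σ (P_i / 10 mm) · U_{j−i}.
At t = 18 h (j=6): Q = (9.3/10)·10.2 + (10/10)·14.2 + (7.3/10)·19.8 = 38.1 m³/s.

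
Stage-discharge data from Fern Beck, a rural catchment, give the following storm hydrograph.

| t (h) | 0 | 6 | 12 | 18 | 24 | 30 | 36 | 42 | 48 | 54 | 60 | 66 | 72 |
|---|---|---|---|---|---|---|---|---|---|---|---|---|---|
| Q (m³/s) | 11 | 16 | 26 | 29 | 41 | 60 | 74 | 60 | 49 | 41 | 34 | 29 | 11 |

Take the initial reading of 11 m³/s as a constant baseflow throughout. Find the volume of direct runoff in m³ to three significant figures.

V ≈ 7.30 × 10^6 m³

Direct-runoff ordinates (Q − Q_b): 0.0, 5.0, 15.0, 18.0, 30.0, 49.0, 63.0, 49.0, 38.0, 30.0, 23.0, 18.0, 0.0 m³/s.
ΣQ_DR = 338.0 m³/s.
With Δt = 6 h = 21600 s, V = ΣQ_DR · Δt = 338.0 × 21600 = 7.30 × 10^6 m³.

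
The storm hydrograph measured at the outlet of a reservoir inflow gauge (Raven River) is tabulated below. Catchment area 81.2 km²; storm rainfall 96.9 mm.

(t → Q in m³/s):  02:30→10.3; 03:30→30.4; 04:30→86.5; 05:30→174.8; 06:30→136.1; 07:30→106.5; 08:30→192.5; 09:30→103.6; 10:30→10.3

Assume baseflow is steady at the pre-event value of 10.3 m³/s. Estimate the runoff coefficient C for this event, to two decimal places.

ΣQ_DR = 758.3 m³/s; V = ΣQ_DR·Δt = 2.730 × 10^6 m³.
Runoff depth d = V / A = 33.62 mm.
C = d / P = 33.62 / 96.9 = 0.35.

C ≈ 0.35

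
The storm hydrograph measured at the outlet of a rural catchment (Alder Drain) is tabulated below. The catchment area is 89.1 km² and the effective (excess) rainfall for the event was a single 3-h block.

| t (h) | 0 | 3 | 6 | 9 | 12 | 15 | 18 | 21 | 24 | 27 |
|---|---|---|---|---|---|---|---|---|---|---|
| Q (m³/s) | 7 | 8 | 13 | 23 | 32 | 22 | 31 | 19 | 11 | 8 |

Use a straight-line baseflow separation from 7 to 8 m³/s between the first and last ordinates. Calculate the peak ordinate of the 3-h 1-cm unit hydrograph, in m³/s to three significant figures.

U_p ≈ 20.5 m³/s

Direct runoff: 0.00, 0.89, 5.78, 15.67, 24.56, 14.44, 23.33, 11.22, 3.11, 0.00 m³/s; ΣQ_DR = 99.00 m³/s, peak = 24.56 m³/s.
Runoff depth d = ΣQ_DR·Δt / A = 99.00 × 10800 / (89.1 km²) = 12.00 mm.
The 1-cm UH is the DRH scaled by (10 mm)/d, so U_p = 24.56 × 10/12.00 = 20.5 m³/s.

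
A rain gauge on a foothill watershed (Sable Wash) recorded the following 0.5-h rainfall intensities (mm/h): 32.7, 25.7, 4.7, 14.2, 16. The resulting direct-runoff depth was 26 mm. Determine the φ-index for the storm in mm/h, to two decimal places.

φ ≈ 9.15 mm/h

Only the 4 blocks with intensity above φ contribute runoff: 32.7, 25.7, 14.2, 16 mm/h.
Σ(I−φ)·Δt = d  ⇒  (32.7+25.7+14.2+16 − 4φ)·0.5 = 26
φ = (88.60 − 26/0.5) / 4 = 9.15 mm/h.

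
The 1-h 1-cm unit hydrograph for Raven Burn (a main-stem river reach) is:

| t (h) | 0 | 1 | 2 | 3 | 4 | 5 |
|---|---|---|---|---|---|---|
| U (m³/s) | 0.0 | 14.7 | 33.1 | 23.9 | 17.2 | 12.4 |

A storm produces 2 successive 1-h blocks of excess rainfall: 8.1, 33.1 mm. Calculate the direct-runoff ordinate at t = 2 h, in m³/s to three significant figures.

By discrete convolution, Q_j = Σ (P_i / 10 mm) · U_{j−i}.
At t = 2 h (j=2): Q = (8.1/10)·33.1 + (33.1/10)·14.7 = 75.5 m³/s.

Q ≈ 75.5 m³/s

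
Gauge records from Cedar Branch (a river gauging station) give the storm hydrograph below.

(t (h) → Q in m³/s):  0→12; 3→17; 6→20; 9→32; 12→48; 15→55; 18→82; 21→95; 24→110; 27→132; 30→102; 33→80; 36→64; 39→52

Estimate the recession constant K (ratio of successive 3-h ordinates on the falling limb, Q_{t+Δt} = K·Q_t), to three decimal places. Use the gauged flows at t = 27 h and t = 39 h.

K ≈ 0.792

Using the recession-limb readings at t = 27 h and t = 39 h: Q falls from 132 to 52 m³/s over 4 intervals.
K = (Q₂/Q₁)^(1/4) = (52/132)^(1/4) = 0.792.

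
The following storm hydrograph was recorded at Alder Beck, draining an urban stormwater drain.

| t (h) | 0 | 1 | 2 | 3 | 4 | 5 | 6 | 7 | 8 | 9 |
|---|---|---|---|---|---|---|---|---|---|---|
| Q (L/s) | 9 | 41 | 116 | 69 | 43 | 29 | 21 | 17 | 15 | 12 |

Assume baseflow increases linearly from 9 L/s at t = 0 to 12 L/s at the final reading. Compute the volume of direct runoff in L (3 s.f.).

V ≈ 9.61 × 10^5 L

Direct-runoff ordinates (Q − Q_b): 0.00, 31.67, 106.33, 59.00, 32.67, 18.33, 10.00, 5.67, 3.33, 0.00 L/s.
ΣQ_DR = 267.0 L/s.
With Δt = 1 h = 3600 s, V = ΣQ_DR · Δt = 267.0 × 3600 = 9.61 × 10^5 L.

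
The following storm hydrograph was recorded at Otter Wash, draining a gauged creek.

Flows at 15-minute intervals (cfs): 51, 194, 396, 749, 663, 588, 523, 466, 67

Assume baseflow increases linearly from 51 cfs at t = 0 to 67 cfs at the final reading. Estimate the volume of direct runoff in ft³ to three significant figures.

V ≈ 2.85 × 10^6 ft³

Direct-runoff ordinates (Q − Q_b): 0.00, 141.00, 341.00, 692.00, 604.00, 527.00, 460.00, 401.00, 0.00 cfs.
ΣQ_DR = 3166 cfs.
With Δt = 0.25 h = 900 s, V = ΣQ_DR · Δt = 3166 × 900 = 2.85 × 10^6 ft³.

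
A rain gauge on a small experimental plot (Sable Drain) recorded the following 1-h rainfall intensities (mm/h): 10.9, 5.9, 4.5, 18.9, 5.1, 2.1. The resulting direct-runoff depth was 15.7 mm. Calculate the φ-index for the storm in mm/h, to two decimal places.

Only the 2 blocks with intensity above φ contribute runoff: 10.9, 18.9 mm/h.
Σ(I−φ)·Δt = d  ⇒  (10.9+18.9 − 2φ)·1 = 15.7
φ = (29.80 − 15.7/1) / 2 = 7.05 mm/h.

φ ≈ 7.05 mm/h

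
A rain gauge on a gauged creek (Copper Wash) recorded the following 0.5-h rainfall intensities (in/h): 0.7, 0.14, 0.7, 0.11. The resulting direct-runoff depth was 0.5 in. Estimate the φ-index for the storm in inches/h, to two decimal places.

φ ≈ 0.20 in/h

Only the 2 blocks with intensity above φ contribute runoff: 0.7, 0.7 in/h.
Σ(I−φ)·Δt = d  ⇒  (0.7+0.7 − 2φ)·0.5 = 0.5
φ = (1.400 − 0.5/0.5) / 2 = 0.20 in/h.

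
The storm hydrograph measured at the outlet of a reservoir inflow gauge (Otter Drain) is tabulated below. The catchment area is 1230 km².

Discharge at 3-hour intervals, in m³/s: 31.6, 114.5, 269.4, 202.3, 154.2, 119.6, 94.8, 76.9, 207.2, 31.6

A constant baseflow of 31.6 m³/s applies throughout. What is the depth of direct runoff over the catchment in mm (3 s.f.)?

d ≈ 8.66 mm

Direct runoff: 0.0, 82.9, 237.8, 170.7, 122.6, 88.0, 63.2, 45.3, 175.6, 0.0 m³/s; ΣQ_DR = 986.1 m³/s.
V = ΣQ_DR · Δt = 986.1 × 10800 s = 1.065 × 10^7 m³.
Over A = 1230 km², depth = V / A = 8.66 mm.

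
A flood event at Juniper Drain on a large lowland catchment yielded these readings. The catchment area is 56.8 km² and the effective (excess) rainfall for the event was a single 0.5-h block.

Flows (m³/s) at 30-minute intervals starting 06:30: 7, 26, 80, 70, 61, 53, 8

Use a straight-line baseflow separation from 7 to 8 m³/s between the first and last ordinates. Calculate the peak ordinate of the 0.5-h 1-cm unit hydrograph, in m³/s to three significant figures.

U_p ≈ 90.8 m³/s

Direct runoff: 0.00, 18.83, 72.67, 62.50, 53.33, 45.17, 0.00 m³/s; ΣQ_DR = 252.5 m³/s, peak = 72.67 m³/s.
Runoff depth d = ΣQ_DR·Δt / A = 252.5 × 1800 / (56.8 km²) = 8.002 mm.
The 1-cm UH is the DRH scaled by (10 mm)/d, so U_p = 72.67 × 10/8.002 = 90.8 m³/s.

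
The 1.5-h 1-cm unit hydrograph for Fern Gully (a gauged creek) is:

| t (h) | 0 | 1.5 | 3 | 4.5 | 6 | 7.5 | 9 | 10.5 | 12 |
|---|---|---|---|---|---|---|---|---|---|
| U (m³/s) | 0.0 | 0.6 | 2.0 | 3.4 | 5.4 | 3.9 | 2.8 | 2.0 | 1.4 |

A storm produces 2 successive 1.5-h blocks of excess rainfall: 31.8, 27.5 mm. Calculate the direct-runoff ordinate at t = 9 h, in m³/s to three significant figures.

By discrete convolution, Q_j = Σ (P_i / 10 mm) · U_{j−i}.
At t = 9 h (j=6): Q = (31.8/10)·2.8 + (27.5/10)·3.9 = 19.6 m³/s.

Q ≈ 19.6 m³/s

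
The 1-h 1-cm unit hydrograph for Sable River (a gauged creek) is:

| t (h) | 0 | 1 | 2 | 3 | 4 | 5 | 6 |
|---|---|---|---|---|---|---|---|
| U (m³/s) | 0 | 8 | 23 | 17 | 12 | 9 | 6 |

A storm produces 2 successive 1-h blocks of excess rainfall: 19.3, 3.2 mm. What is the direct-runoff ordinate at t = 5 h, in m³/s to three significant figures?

Q ≈ 21.2 m³/s

By discrete convolution, Q_j = Σ (P_i / 10 mm) · U_{j−i}.
At t = 5 h (j=5): Q = (19.3/10)·9 + (3.2/10)·12 = 21.2 m³/s.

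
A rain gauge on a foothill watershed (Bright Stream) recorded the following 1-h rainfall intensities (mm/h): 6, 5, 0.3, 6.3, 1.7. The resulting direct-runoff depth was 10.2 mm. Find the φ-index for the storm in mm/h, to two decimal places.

φ ≈ 2.37 mm/h

Only the 3 blocks with intensity above φ contribute runoff: 6, 5, 6.3 mm/h.
Σ(I−φ)·Δt = d  ⇒  (6+5+6.3 − 3φ)·1 = 10.2
φ = (17.30 − 10.2/1) / 3 = 2.37 mm/h.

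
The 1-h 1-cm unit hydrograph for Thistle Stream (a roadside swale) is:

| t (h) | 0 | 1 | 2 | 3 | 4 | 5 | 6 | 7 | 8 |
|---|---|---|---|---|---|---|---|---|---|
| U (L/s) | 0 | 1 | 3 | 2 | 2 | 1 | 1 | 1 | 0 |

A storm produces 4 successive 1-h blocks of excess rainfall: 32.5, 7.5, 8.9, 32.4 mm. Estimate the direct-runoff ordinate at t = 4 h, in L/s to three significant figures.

By discrete convolution, Q_j = Σ (P_i / 10 mm) · U_{j−i}.
At t = 4 h (j=4): Q = (32.5/10)·2 + (7.5/10)·2 + (8.9/10)·3 + (32.4/10)·1 = 13.9 L/s.

Q ≈ 13.9 L/s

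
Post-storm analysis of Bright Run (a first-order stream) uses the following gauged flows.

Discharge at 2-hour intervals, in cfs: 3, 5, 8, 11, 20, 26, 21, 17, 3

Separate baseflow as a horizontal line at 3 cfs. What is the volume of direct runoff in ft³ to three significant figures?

V ≈ 6.26 × 10^5 ft³

Direct-runoff ordinates (Q − Q_b): 0.0, 2.0, 5.0, 8.0, 17.0, 23.0, 18.0, 14.0, 0.0 cfs.
ΣQ_DR = 87.00 cfs.
With Δt = 2 h = 7200 s, V = ΣQ_DR · Δt = 87.00 × 7200 = 6.26 × 10^5 ft³.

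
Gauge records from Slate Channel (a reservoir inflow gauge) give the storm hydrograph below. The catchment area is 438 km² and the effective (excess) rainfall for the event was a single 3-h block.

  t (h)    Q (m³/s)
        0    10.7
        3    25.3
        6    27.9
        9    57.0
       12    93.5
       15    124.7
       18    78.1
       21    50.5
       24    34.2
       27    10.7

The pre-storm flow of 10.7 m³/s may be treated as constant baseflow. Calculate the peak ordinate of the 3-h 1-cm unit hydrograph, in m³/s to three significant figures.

U_p ≈ 114 m³/s

Direct runoff: 0.0, 14.6, 17.2, 46.3, 82.8, 114.0, 67.4, 39.8, 23.5, 0.0 m³/s; ΣQ_DR = 405.6 m³/s, peak = 114.0 m³/s.
Runoff depth d = ΣQ_DR·Δt / A = 405.6 × 10800 / (438 km²) = 10.00 mm.
The 1-cm UH is the DRH scaled by (10 mm)/d, so U_p = 114.0 × 10/10.00 = 114 m³/s.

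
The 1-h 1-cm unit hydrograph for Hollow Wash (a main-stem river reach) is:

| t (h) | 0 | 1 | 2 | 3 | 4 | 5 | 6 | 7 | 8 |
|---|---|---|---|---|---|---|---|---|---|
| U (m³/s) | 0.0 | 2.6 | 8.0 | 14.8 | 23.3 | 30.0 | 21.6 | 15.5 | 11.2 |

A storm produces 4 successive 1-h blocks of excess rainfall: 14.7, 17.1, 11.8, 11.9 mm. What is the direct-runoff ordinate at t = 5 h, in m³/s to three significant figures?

Q ≈ 111 m³/s

By discrete convolution, Q_j = Σ (P_i / 10 mm) · U_{j−i}.
At t = 5 h (j=5): Q = (14.7/10)·30.0 + (17.1/10)·23.3 + (11.8/10)·14.8 + (11.9/10)·8.0 = 111 m³/s.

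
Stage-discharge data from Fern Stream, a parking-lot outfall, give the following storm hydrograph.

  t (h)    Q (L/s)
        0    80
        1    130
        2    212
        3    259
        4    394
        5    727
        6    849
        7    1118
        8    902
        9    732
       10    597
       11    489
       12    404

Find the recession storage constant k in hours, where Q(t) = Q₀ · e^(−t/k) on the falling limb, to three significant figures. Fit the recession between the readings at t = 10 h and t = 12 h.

On the falling limb, Q drops from 597 to 404 L/s between t = 10 h and t = 12 h (Δt = 2 h).
k = −Δt / ln(Q₂/Q₁) = −2 / ln(404/597) = 5.12 h.

k ≈ 5.12 h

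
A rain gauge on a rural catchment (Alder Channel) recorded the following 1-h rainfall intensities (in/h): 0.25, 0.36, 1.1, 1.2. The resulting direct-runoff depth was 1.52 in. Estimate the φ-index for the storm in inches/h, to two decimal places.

Only the 2 blocks with intensity above φ contribute runoff: 1.1, 1.2 in/h.
Σ(I−φ)·Δt = d  ⇒  (1.1+1.2 − 2φ)·1 = 1.52
φ = (2.300 − 1.52/1) / 2 = 0.39 in/h.

φ ≈ 0.39 in/h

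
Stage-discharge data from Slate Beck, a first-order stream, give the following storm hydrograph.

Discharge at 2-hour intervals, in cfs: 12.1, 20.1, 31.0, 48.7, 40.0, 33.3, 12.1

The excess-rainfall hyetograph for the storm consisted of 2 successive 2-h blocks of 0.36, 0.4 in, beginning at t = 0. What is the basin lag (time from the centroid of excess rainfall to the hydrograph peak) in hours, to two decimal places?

Centroid of excess rainfall: t_c = Σ P_i·t̄_i / ΣP_i = 2.0526 h (block centres at 1, 3 h).
Hydrograph peak occurs at t = 6 h, so basin lag t_L = 6 − 2.0526 = 3.95 h.

t_L ≈ 3.95 h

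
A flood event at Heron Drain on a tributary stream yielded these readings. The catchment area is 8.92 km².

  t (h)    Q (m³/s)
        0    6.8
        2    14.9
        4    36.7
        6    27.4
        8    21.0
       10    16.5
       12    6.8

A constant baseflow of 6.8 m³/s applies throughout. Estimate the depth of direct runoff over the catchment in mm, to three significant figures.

Direct runoff: 0.0, 8.1, 29.9, 20.6, 14.2, 9.7, 0.0 m³/s; ΣQ_DR = 82.50 m³/s.
V = ΣQ_DR · Δt = 82.50 × 7200 s = 5.940 × 10^5 m³.
Over A = 8.92 km², depth = V / A = 66.6 mm.

d ≈ 66.6 mm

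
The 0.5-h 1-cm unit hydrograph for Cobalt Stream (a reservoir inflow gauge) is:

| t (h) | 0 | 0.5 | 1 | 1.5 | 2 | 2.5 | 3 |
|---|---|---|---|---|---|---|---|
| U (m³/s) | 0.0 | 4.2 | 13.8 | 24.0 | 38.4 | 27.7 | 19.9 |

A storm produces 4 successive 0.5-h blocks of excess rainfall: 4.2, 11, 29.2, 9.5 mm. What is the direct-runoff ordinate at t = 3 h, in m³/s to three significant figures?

Q ≈ 174 m³/s

By discrete convolution, Q_j = Σ (P_i / 10 mm) · U_{j−i}.
At t = 3 h (j=6): Q = (4.2/10)·19.9 + (11/10)·27.7 + (29.2/10)·38.4 + (9.5/10)·24.0 = 174 m³/s.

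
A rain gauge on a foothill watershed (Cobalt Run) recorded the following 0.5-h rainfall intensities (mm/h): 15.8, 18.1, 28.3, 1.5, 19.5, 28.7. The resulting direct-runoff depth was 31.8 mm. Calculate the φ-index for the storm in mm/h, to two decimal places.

φ ≈ 9.36 mm/h

Only the 5 blocks with intensity above φ contribute runoff: 15.8, 18.1, 28.3, 19.5, 28.7 mm/h.
Σ(I−φ)·Δt = d  ⇒  (15.8+18.1+28.3+19.5+28.7 − 5φ)·0.5 = 31.8
φ = (110.4 − 31.8/0.5) / 5 = 9.36 mm/h.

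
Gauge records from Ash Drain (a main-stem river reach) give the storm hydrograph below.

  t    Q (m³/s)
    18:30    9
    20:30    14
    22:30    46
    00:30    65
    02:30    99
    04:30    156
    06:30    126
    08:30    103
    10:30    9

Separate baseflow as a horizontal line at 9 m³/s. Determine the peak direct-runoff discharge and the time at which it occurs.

Q_p = 147.0 m³/s at t = 04:30

Subtracting baseflow gives direct-runoff ordinates: 0.0, 5.0, 37.0, 56.0, 90.0, 147.0, 117.0, 94.0, 0.0 m³/s.
The maximum is 147.0 m³/s, occurring at the reading for t = 04:30.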